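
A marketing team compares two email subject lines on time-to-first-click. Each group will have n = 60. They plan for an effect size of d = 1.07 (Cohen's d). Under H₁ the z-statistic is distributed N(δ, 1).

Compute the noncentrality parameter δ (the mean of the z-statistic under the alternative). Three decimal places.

The noncentrality parameter scales effect size by the design's sample-size factor: δ = d·√(n/2) = 1.07 × √(60/2) = 5.8606

δ ≈ 5.861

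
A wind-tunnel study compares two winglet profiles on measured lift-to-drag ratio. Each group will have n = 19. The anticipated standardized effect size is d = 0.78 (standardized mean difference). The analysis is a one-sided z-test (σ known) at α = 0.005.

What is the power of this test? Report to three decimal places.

Power ≈ 0.432

Noncentrality parameter: δ = d·√(n/2) = 0.78 × √(19/2) = 2.4041
One-sided α = 0.005 → critical value z_{0.005} = 2.576.
Power = P(Z > 2.576 − δ) = Φ(-0.172) = 0.4318.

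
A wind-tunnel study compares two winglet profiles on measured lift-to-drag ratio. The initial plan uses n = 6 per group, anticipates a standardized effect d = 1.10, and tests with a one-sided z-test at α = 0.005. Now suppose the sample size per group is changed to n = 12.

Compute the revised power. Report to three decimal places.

Power ≈ 0.547

With n = 12 per group: δ = d·√(n/2) = 1.10 × √(12/2) = 2.6944. Critical value z_{0.005} = 2.576.
Revised power = Φ(δ − 2.576) = Φ(0.119) = 0.5472.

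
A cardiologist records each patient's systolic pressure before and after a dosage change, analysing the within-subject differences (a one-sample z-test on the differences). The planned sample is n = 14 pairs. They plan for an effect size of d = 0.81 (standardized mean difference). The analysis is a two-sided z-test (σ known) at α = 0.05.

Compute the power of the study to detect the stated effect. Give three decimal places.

Noncentrality parameter: λ = d·√n = 0.81 × √14 = 3.0307
Critical value for a two-sided test at α = 0.05: z_{α/2} = 1.960.
Power = Φ(λ − 1.960) + Φ(−λ − 1.960) = Φ(1.071) + Φ(-4.991) = 0.8579 + 0.0000 = 0.8579.

Power ≈ 0.858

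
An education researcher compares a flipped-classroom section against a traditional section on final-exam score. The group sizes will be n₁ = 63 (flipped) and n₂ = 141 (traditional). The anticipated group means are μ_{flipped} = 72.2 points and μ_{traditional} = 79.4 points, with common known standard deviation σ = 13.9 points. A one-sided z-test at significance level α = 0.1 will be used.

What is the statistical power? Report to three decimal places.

Power ≈ 0.984

Standardized effect: d = |μ_{flipped} − μ_{traditional}| / σ = |72.2 − 79.4| / 13.9 = 0.5180
Noncentrality parameter: δ = d / √(1/n₁ + 1/n₂) = 0.5180 / √(1/63 + 1/141) = 3.4181
One-sided α = 0.1 → critical value z_{0.1} = 1.282.
Power = Φ(δ − 1.282) = Φ(2.137) = 0.9837.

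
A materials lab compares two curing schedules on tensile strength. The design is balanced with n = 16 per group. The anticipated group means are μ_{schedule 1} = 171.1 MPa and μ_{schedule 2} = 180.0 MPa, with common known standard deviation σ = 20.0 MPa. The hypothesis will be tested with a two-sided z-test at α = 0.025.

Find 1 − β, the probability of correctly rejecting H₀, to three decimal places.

Power ≈ 0.163

Standardized effect: d = |μ_{schedule 1} − μ_{schedule 2}| / σ = |171.1 − 180.0| / 20.0 = 0.4450
Noncentrality parameter: δ = d·√(n/2) = 0.4450 × √(16/2) = 1.2587
Critical value for a two-sided test at α = 0.025: z_{α/2} = 2.241.
Power = Φ(δ − 2.241) + Φ(−δ − 2.241) = Φ(-0.983) + Φ(-3.500) = 0.1629 + 0.0002 = 0.1631.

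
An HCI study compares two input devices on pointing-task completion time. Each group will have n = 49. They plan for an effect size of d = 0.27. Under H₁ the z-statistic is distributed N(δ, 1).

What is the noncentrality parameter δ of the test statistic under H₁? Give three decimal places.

δ ≈ 1.336

The noncentrality parameter scales effect size by the design's sample-size factor: δ = d·√(n/2) = 0.27 × √(49/2) = 1.3364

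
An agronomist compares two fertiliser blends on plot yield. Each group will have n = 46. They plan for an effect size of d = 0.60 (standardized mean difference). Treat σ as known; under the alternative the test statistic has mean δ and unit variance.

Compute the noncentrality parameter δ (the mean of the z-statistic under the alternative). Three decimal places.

δ ≈ 2.877

The noncentrality parameter scales effect size by the design's sample-size factor: δ = d·√(n/2) = 0.60 × √(46/2) = 2.8775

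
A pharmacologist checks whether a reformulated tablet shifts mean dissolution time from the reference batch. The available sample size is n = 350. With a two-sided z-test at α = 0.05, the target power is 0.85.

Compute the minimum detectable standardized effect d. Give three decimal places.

d ≈ 0.160

Required noncentrality: δ = z_{0.025} + z_{0.15} = 1.960 + 1.036 = 2.996.
(Lower-tail contribution to power is negligible for δ > 0.)
δ = d·√n ⇒ d = δ/√n = 2.996/√350 = 0.1602.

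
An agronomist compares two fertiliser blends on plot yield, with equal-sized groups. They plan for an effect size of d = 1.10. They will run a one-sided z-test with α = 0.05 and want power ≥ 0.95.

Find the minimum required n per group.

Set Φ(δ − 1.645) = 0.95; then δ − 1.645 = Φ⁻¹(0.95) = 1.645, giving δ = 3.290.
δ = d·√(n/2) ⇒ n = 2(δ/d)² = 2 × (3.290 / 1.10)² = 17.89.
Rounding up, n = 18 per group.

n = 18 per group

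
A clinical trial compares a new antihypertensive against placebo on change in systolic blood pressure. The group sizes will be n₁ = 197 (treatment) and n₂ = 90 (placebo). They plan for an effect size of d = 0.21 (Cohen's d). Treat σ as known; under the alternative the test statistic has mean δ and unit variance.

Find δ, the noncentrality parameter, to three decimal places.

δ ≈ 1.651

δ = d / √(1/n₁ + 1/n₂) = 0.21 / √(1/197 + 1/90) = 1.6506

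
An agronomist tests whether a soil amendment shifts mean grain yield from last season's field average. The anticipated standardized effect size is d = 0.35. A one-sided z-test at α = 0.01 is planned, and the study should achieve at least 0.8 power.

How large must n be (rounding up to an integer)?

For power 0.8 need Φ(δ − z_{0.01}) = 0.8, so δ = z_{0.01} + z_{0.20} = 2.326 + 0.842 = 3.168.
δ = d·√n ⇒ n = (δ/d)² = (3.168 / 0.35)² = 81.93.
Rounding up, n = 82.

n = 82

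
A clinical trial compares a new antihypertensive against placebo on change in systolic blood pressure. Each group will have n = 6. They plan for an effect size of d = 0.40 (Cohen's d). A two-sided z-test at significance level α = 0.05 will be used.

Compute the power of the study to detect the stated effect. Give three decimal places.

Noncentrality parameter: δ = d·√(n/2) = 0.40 × √(6/2) = 0.6928
Critical value for a two-sided test at α = 0.05: z_{α/2} = 1.960.
Power = Φ(δ − 1.960) + Φ(−δ − 1.960) = Φ(-1.267) + Φ(-2.653) = 0.1026 + 0.0040 = 0.1065.

Power ≈ 0.107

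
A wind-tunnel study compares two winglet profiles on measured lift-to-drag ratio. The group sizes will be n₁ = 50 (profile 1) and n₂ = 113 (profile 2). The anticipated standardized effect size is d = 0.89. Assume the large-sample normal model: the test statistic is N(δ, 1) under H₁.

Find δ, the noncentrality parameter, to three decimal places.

The noncentrality parameter scales effect size by the design's sample-size factor: δ = d / √(1/n₁ + 1/n₂) = 0.89 / √(1/50 + 1/113) = 5.2399

δ ≈ 5.240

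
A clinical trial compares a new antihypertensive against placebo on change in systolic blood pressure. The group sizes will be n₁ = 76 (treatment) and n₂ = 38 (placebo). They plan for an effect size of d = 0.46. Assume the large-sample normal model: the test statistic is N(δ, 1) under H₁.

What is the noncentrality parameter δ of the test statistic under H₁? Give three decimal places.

δ ≈ 2.315

The noncentrality parameter scales effect size by the design's sample-size factor: δ = d / √(1/n₁ + 1/n₂) = 0.46 / √(1/76 + 1/38) = 2.3153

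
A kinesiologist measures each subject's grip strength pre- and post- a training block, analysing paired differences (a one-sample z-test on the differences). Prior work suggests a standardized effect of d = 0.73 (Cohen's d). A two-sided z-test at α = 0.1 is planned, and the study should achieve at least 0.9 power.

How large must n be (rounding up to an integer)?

Set Φ(δ − 1.645) = 0.9; then δ − 1.645 = Φ⁻¹(0.9) = 1.282, giving δ = 2.926.
(Ignoring the negligible lower-tail rejection probability gives the usual closed-form inversion.)
δ = d·√n ⇒ n = (δ/d)² = (2.926 / 0.73)² = 16.07.
Round up to the next whole unit.

n = 17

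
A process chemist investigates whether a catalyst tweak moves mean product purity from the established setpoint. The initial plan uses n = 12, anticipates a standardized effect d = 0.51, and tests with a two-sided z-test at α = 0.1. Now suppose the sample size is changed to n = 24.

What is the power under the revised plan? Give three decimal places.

Power ≈ 0.803

With n = 24: δ = d·√n = 0.51 × √24 = 2.4985. Critical value z_{0.05} = 1.645.
Revised power = Φ(δ − 1.645) + Φ(−δ − 1.645) = Φ(0.854) + Φ(-4.143) = 0.8033 + 0.0000 = 0.8034.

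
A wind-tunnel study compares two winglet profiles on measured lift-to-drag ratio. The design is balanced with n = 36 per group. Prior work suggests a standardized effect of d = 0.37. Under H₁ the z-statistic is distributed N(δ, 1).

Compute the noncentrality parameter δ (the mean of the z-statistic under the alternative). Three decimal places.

The noncentrality parameter scales effect size by the design's sample-size factor: δ = d·√(n/2) = 0.37 × √(36/2) = 1.5698

δ ≈ 1.570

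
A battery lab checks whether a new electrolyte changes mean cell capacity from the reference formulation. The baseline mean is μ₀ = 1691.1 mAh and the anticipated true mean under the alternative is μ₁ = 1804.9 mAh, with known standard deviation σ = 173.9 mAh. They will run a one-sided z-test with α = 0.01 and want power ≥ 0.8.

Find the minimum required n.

Standardized effect: d = |μ₁ − μ₀| / σ = |1804.9 − 1691.1| / 173.9 = 0.6544
Set Φ(δ − 2.326) = 0.8; then δ − 2.326 = Φ⁻¹(0.8) = 0.842, giving δ = 3.168.
δ = d·√n ⇒ n = (δ/d)² = (3.168 / 0.6544)² = 23.44.
Round up to the next whole unit.

n = 24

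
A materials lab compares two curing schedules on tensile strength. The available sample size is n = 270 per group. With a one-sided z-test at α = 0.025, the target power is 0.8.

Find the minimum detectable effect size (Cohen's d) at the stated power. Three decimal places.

d ≈ 0.241

Need Φ(δ − 1.960) = 0.8, so δ = 1.960 + 0.842 = 2.802.
δ = d·√(n/2) ⇒ d = δ/√(n/2) = 2.802/√(270/2) = 0.2411.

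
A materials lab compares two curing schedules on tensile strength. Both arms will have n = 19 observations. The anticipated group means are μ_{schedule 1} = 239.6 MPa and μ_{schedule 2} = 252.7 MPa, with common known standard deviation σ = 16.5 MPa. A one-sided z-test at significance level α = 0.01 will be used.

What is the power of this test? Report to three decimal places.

Power ≈ 0.548

Standardized effect: d = |μ_{schedule 1} − μ_{schedule 2}| / σ = |239.6 − 252.7| / 16.5 = 0.7939
Noncentrality parameter: δ = d·√(n/2) = 0.7939 × √(19/2) = 2.4471
One-sided α = 0.01 → critical value z_{0.01} = 2.326.
Power = Φ(δ − 2.326) = Φ(0.121) = 0.5481.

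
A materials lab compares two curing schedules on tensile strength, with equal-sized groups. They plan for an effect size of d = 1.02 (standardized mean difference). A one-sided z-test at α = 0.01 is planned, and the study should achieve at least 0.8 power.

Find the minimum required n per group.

Set Φ(δ − 2.326) = 0.8; then δ − 2.326 = Φ⁻¹(0.8) = 0.842, giving δ = 3.168.
δ = d·√(n/2) ⇒ n = 2(δ/d)² = 2 × (3.168 / 1.02)² = 19.29.
Round up to the next whole unit.

n = 20 per group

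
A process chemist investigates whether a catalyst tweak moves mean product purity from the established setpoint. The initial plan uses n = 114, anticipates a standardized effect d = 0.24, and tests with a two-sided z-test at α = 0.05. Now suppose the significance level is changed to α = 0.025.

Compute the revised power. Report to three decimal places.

δ = d·√n = 0.24 × √114 = 2.5625 (unchanged). New critical value: z_{0.0125} = 2.241.
Revised power = Φ(δ − 2.241) + Φ(−δ − 2.241) = Φ(0.321) + Φ(-4.804) = 0.6259 + 0.0000 = 0.6259.

Power ≈ 0.626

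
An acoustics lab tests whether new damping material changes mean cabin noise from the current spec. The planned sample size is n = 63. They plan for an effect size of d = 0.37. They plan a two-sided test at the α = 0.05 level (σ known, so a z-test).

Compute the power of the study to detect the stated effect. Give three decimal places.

Noncentrality parameter: δ = d·√n = 0.37 × √63 = 2.9368
Critical value for a two-sided test at α = 0.05: z_{α/2} = 1.960.
Power = Φ(δ − 1.960) + Φ(−δ − 1.960) = Φ(0.977) + Φ(-4.897) = 0.8357 + 0.0000 = 0.8357.

Power ≈ 0.836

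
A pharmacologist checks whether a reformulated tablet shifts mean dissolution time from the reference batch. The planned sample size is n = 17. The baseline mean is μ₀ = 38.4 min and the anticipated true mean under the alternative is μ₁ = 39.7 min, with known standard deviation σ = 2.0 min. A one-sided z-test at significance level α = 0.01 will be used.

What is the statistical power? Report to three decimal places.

Power ≈ 0.638

Standardized effect: d = |μ₁ − μ₀| / σ = |39.7 − 38.4| / 2.0 = 0.6500
Noncentrality parameter: δ = d·√n = 0.6500 × √17 = 2.6800
Critical value for a one-sided test at α = 0.01: z_α = 2.326.
Power = Φ(δ − 2.326) = Φ(0.354) = 0.6382.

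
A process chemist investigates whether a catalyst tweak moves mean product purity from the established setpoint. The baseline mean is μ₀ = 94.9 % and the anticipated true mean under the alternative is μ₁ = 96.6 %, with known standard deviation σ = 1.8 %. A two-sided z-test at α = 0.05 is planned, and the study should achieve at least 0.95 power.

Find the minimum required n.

Standardized effect: d = |μ₁ − μ₀| / σ = |96.6 − 94.9| / 1.8 = 0.9444
For power 0.95 need Φ(δ − z_{0.025}) = 0.95, so δ = z_{0.025} + z_{0.05} = 1.960 + 1.645 = 3.605.
(The Φ(−δ − z_{α/2}) term is vanishingly small for δ > 0 and is dropped in the standard sample-size formula.)
δ = d·√n ⇒ n = (δ/d)² = (3.605 / 0.9444)² = 14.57.
Rounding up, n = 15.

n = 15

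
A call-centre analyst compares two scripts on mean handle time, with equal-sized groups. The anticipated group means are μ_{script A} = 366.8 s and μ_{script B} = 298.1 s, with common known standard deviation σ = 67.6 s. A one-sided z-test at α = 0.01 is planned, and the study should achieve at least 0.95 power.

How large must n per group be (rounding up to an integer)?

Standardized effect: d = |μ_{script A} − μ_{script B}| / σ = |366.8 − 298.1| / 67.6 = 1.0163
For power 0.95 need Φ(δ − z_{0.01}) = 0.95, so δ = z_{0.01} + z_{0.05} = 2.326 + 1.645 = 3.971.
δ = d·√(n/2) ⇒ n = 2(δ/d)² = 2 × (3.971 / 1.0163)² = 30.54.
Round up to the next whole unit.

n = 31 per group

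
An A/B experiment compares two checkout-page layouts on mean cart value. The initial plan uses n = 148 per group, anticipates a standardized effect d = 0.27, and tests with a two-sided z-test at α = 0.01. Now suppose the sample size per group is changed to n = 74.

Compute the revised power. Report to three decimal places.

Power ≈ 0.175

With n = 74 per group: δ = d·√(n/2) = 0.27 × √(74/2) = 1.6423. Critical value z_{0.005} = 2.576.
Revised power = Φ(δ − 2.576) + Φ(−δ − 2.576) = Φ(-0.933) + Φ(-4.218) = 0.1753 + 0.0000 = 0.1753.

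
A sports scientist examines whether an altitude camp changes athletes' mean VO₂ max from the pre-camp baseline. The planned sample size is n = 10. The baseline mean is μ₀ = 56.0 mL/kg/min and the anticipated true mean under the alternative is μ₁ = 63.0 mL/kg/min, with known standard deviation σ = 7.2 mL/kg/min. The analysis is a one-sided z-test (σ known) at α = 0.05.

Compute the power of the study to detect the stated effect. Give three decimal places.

Power ≈ 0.924

Standardized effect: d = |μ₁ − μ₀| / σ = |63.0 − 56.0| / 7.2 = 0.9722
Noncentrality parameter: λ = d·√n = 0.9722 × √10 = 3.0744
One-sided α = 0.05 → critical value z_{0.05} = 1.645.
Power = Φ(λ − 1.645) = Φ(1.430) = 0.9236.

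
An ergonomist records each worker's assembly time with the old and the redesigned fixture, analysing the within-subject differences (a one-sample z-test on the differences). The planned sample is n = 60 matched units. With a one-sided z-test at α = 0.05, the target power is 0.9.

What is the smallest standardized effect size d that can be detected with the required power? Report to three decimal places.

d ≈ 0.378

Required noncentrality: δ = z_{0.05} + z_{0.10} = 1.645 + 1.282 = 2.926.
δ = d·√n ⇒ d = δ/√n = 2.926/√60 = 0.3778.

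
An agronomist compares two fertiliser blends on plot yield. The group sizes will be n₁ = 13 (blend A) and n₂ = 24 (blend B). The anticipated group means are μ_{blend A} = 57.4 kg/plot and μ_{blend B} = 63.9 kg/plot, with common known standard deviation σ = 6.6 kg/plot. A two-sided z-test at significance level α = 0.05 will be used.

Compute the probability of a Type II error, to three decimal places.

Standardized effect: d = |μ_{blend A} − μ_{blend B}| / σ = |57.4 − 63.9| / 6.6 = 0.9848
Noncentrality parameter: δ = d / √(1/n₁ + 1/n₂) = 0.9848 / √(1/13 + 1/24) = 2.8599
Two-sided α = 0.05 → critical value z_{0.025} = 1.960.
Power = Φ(δ − 1.960) + Φ(−δ − 1.960) = Φ(0.900) + Φ(-4.820) = 0.8159 + 0.0000 = 0.8159.
Type II error: β = 1 − power = 1 − 0.8159 = 0.1841.

β ≈ 0.184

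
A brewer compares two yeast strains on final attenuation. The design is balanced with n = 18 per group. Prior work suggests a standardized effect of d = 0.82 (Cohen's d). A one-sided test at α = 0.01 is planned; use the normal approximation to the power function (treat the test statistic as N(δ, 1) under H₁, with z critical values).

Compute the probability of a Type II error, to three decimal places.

Noncentrality parameter: δ = d·√(n/2) = 0.82 × √(18/2) = 2.4600
One-sided α = 0.01 → critical value z_{0.01} = 2.326.
Power = Φ(δ − 2.326) = Φ(0.134) = 0.5532.
Type II error: β = 1 − power = 1 − 0.5532 = 0.4468.

β ≈ 0.447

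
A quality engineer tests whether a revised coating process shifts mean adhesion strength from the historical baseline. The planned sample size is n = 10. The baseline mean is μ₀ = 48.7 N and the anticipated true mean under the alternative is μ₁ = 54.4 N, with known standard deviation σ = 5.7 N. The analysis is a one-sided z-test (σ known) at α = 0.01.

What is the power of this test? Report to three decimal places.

Power ≈ 0.798

Standardized effect: d = |μ₁ − μ₀| / σ = |54.4 − 48.7| / 5.7 = 1.0000
Noncentrality parameter: δ = d·√n = 1.0000 × √10 = 3.1623
Critical value for a one-sided test at α = 0.01: z_α = 2.326.
Power = P(Z > 2.326 − δ) = Φ(0.836) = 0.7984.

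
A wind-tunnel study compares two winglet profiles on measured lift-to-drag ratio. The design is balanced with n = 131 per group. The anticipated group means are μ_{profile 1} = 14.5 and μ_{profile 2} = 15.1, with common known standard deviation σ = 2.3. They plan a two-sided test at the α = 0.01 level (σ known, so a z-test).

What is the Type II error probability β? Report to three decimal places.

Standardized effect: d = |μ_{profile 1} − μ_{profile 2}| / σ = |14.5 − 15.1| / 2.3 = 0.2609
Noncentrality parameter: δ = d·√(n/2) = 0.2609 × √(131/2) = 2.1113
Two-sided α = 0.01 → critical value z_{0.005} = 2.576.
Power = Φ(δ − 2.576) + Φ(−δ − 2.576) = Φ(-0.465) + Φ(-4.687) = 0.3211 + 0.0000 = 0.3211.
Type II error: β = 1 − power = 1 − 0.3211 = 0.6789.

β ≈ 0.679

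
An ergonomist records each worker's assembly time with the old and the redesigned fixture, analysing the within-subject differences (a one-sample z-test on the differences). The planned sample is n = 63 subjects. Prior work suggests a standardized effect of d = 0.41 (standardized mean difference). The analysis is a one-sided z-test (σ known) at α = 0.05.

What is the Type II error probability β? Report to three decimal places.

Noncentrality parameter: δ = d·√n = 0.41 × √63 = 3.2543
Critical value for a one-sided test at α = 0.05: z_α = 1.645.
Power = Φ(δ − 1.645) = Φ(1.609) = 0.9462.
Type II error: β = 1 − power = 1 − 0.9462 = 0.0538.

β ≈ 0.054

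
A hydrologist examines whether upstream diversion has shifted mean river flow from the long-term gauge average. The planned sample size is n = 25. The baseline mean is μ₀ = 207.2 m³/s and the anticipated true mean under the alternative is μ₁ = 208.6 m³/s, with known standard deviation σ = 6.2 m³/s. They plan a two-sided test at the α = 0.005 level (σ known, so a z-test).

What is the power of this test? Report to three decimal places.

Standardized effect: d = |μ₁ − μ₀| / σ = |208.6 − 207.2| / 6.2 = 0.2258
Noncentrality parameter: δ = d·√n = 0.2258 × √25 = 1.1290
Two-sided α = 0.005 → critical value z_{0.0025} = 2.807.
Power = Φ(δ − 2.807) + Φ(−δ − 2.807) = Φ(-1.678) + Φ(-3.936) = 0.0467 + 0.0000 = 0.0467.

Power ≈ 0.047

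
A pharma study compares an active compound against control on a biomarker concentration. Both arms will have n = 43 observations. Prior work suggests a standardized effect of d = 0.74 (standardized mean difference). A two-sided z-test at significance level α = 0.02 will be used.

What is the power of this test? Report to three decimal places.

Power ≈ 0.865

Noncentrality parameter: δ = d·√(n/2) = 0.74 × √(43/2) = 3.4312
Two-sided α = 0.02 → critical value z_{0.01} = 2.326.
Power = Φ(δ − 2.326) + Φ(−δ − 2.326) = Φ(1.105) + Φ(-5.758) = 0.8654 + 0.0000 = 0.8654.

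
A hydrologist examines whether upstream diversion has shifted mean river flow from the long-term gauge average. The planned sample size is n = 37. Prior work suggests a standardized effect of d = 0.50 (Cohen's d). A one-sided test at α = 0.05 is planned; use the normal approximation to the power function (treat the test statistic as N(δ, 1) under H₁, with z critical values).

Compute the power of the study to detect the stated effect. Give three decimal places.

Power ≈ 0.919

Noncentrality parameter: δ = d·√n = 0.50 × √37 = 3.0414
One-sided α = 0.05 → critical value z_{0.05} = 1.645.
Power = P(Z > 1.645 − δ) = Φ(1.397) = 0.9187.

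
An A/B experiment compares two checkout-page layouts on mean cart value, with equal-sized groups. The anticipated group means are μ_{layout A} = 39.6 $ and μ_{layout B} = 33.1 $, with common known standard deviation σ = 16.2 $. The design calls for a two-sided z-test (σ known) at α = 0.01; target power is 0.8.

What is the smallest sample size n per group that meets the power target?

n = 146 per group

Standardized effect: d = |μ_{layout A} − μ_{layout B}| / σ = |39.6 − 33.1| / 16.2 = 0.4012
Set Φ(δ − 2.576) = 0.8; then δ − 2.576 = Φ⁻¹(0.8) = 0.842, giving δ = 3.417.
(The Φ(−δ − z_{α/2}) term is vanishingly small for δ > 0 and is dropped in the standard sample-size formula.)
δ = d·√(n/2) ⇒ n = 2(δ/d)² = 2 × (3.417 / 0.4012)² = 145.09.
Rounding up, n = 146 per group.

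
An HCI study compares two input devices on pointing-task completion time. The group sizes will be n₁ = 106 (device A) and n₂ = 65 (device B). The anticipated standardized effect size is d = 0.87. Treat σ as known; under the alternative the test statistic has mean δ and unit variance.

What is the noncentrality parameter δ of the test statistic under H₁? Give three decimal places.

The noncentrality parameter scales effect size by the design's sample-size factor: δ = d / √(1/n₁ + 1/n₂) = 0.87 / √(1/106 + 1/65) = 5.5224

δ ≈ 5.522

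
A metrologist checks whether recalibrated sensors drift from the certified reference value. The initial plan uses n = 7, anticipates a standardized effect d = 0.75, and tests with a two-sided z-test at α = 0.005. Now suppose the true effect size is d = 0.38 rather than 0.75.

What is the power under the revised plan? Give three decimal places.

With d = 0.38: δ = d·√n = 0.38 × √7 = 1.0054. Critical value z_{0.0025} = 2.807.
Revised power = Φ(δ − 2.807) + Φ(−δ − 2.807) = Φ(-1.802) + Φ(-3.812) = 0.0358 + 0.0001 = 0.0359.

Power ≈ 0.036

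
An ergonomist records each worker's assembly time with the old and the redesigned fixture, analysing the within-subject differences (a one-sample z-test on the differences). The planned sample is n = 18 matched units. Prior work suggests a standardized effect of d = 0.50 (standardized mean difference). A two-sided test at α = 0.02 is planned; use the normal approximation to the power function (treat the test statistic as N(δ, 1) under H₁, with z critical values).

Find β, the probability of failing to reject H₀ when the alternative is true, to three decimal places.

β ≈ 0.581

Noncentrality parameter: δ = d·√n = 0.50 × √18 = 2.1213
Two-sided α = 0.02 → critical value z_{0.01} = 2.326.
Power = Φ(δ − 2.326) + Φ(−δ − 2.326) = Φ(-0.205) + Φ(-4.448) = 0.4188 + 0.0000 = 0.4188.
Type II error: β = 1 − power = 1 − 0.4188 = 0.5812.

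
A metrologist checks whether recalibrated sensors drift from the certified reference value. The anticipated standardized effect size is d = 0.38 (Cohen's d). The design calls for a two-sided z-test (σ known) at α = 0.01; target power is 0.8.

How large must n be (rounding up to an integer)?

Set Φ(δ − 2.576) = 0.8; then δ − 2.576 = Φ⁻¹(0.8) = 0.842, giving δ = 3.417.
(The Φ(−δ − z_{α/2}) term is vanishingly small for δ > 0 and is dropped in the standard sample-size formula.)
δ = d·√n ⇒ n = (δ/d)² = (3.417 / 0.38)² = 80.88.
Round up to the next whole unit.

n = 81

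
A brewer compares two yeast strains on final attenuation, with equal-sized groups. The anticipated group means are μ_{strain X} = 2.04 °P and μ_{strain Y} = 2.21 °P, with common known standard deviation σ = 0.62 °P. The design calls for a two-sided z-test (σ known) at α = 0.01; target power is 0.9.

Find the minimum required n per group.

n = 396 per group

Standardized effect: d = |μ_{strain X} − μ_{strain Y}| / σ = |2.04 − 2.21| / 0.62 = 0.2742
For power 0.9 need Φ(δ − z_{0.005}) = 0.9, so δ = z_{0.005} + z_{0.10} = 2.576 + 1.282 = 3.857.
(The Φ(−δ − z_{α/2}) term is vanishingly small for δ > 0 and is dropped in the standard sample-size formula.)
δ = d·√(n/2) ⇒ n = 2(δ/d)² = 2 × (3.857 / 0.2742)² = 395.82.
Rounding up, n = 396 per group.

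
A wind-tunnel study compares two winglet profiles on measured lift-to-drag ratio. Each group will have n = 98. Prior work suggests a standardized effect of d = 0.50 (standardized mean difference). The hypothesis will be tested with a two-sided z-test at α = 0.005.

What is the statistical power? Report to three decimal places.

Noncentrality parameter: δ = d·√(n/2) = 0.50 × √(98/2) = 3.5000
Critical value for a two-sided test at α = 0.005: z_{α/2} = 2.807.
Power = Φ(δ − 2.807) + Φ(−δ − 2.807) = Φ(0.693) + Φ(-6.307) = 0.7558 + 0.0000 = 0.7558.

Power ≈ 0.756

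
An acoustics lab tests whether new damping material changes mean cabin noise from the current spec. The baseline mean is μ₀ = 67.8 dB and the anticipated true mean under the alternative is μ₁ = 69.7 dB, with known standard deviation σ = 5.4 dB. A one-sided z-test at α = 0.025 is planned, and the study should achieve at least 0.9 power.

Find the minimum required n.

n = 85

Standardized effect: d = |μ₁ − μ₀| / σ = |69.7 − 67.8| / 5.4 = 0.3519
For power 0.9 need Φ(δ − z_{0.025}) = 0.9, so δ = z_{0.025} + z_{0.10} = 1.960 + 1.282 = 3.242.
δ = d·√n ⇒ n = (δ/d)² = (3.242 / 0.3519)² = 84.87.
Rounding up, n = 85.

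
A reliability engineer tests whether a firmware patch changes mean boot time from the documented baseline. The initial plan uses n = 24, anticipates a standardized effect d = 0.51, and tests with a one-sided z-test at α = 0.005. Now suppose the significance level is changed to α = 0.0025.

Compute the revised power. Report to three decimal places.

δ = d·√n = 0.51 × √24 = 2.4985 (unchanged). New critical value: z_{0.0025} = 2.807.
Revised power = P(Z > 2.807 − δ) = Φ(-0.309) = 0.3788.

Power ≈ 0.379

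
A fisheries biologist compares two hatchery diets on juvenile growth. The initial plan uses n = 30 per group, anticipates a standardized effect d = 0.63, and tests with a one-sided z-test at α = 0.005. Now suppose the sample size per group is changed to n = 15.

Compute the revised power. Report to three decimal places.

Power ≈ 0.198

With n = 15 per group: δ = d·√(n/2) = 0.63 × √(15/2) = 1.7253. Critical value z_{0.005} = 2.576.
Revised power = P(Z > 2.576 − δ) = Φ(-0.851) = 0.1975.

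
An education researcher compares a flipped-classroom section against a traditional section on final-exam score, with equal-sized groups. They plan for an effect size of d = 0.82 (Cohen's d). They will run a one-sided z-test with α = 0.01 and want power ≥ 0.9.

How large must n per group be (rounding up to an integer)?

Set Φ(δ − 2.326) = 0.9; then δ − 2.326 = Φ⁻¹(0.9) = 1.282, giving δ = 3.608.
δ = d·√(n/2) ⇒ n = 2(δ/d)² = 2 × (3.608 / 0.82)² = 38.72.
Round up to the next whole unit.

n = 39 per group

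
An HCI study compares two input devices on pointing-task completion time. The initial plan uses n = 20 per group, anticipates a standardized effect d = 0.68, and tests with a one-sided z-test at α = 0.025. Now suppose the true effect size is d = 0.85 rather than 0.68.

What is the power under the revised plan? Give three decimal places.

Power ≈ 0.767

With d = 0.85: δ = d·√(n/2) = 0.85 × √(20/2) = 2.6879. Critical value z_{0.025} = 1.960.
Revised power = P(Z > 1.960 − δ) = Φ(0.728) = 0.7667.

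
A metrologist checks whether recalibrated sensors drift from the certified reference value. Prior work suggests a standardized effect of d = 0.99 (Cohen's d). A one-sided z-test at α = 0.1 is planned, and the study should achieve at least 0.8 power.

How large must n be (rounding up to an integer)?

Set Φ(δ − 1.282) = 0.8; then δ − 1.282 = Φ⁻¹(0.8) = 0.842, giving δ = 2.123.
δ = d·√n ⇒ n = (δ/d)² = (2.123 / 0.99)² = 4.60.
Round up to the next whole unit.

n = 5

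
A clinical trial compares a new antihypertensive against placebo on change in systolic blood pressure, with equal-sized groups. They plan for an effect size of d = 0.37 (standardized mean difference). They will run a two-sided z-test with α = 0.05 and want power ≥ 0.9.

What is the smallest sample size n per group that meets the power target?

n = 154 per group

For power 0.9 need Φ(δ − z_{0.025}) = 0.9, so δ = z_{0.025} + z_{0.10} = 1.960 + 1.282 = 3.242.
(For δ > 0 the lower-tail rejection region contributes negligibly to power, so the one-term inversion is standard.)
δ = d·√(n/2) ⇒ n = 2(δ/d)² = 2 × (3.242 / 0.37)² = 153.51.
Round up to the next whole unit.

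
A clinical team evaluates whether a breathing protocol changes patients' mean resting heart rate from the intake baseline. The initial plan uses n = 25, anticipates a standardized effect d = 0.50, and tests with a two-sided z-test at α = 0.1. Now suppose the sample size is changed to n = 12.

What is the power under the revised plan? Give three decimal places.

With n = 12: δ = d·√n = 0.50 × √12 = 1.7321. Critical value z_{0.05} = 1.645.
Revised power = Φ(δ − 1.645) + Φ(−δ − 1.645) = Φ(0.087) + Φ(-3.377) = 0.5347 + 0.0004 = 0.5351.

Power ≈ 0.535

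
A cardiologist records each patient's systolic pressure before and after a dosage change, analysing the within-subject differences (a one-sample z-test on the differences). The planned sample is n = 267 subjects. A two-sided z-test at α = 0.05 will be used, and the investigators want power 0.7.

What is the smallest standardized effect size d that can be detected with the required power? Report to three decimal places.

d ≈ 0.152

Required noncentrality: δ = z_{0.025} + z_{0.30} = 1.960 + 0.524 = 2.484.
(Lower-tail contribution to power is negligible for δ > 0.)
δ = d·√n ⇒ d = δ/√n = 2.484/√267 = 0.1520.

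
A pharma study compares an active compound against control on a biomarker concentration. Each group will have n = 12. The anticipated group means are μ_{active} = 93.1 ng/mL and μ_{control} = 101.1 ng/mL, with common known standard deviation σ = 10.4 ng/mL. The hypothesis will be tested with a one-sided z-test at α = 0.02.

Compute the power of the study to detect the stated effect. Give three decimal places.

Standardized effect: d = |μ_{active} − μ_{control}| / σ = |93.1 − 101.1| / 10.4 = 0.7692
Noncentrality parameter: δ = d·√(n/2) = 0.7692 × √(12/2) = 1.8842
Critical value for a one-sided test at α = 0.02: z_α = 2.054.
Power = P(Z > 2.054 − δ) = Φ(-0.170) = 0.4327.

Power ≈ 0.433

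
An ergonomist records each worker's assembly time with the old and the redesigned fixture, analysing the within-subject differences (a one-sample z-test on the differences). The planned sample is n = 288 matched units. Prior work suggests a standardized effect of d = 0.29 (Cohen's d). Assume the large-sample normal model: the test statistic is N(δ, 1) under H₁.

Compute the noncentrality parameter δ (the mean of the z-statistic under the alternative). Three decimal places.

δ ≈ 4.921

The noncentrality parameter scales effect size by the design's sample-size factor: δ = d·√n = 0.29 × √288 = 4.9215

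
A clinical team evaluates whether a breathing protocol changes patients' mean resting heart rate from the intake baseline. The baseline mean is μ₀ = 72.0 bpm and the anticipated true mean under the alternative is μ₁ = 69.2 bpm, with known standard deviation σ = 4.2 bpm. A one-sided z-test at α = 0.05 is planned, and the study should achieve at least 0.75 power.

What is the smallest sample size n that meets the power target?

Standardized effect: d = |μ₁ − μ₀| / σ = |69.2 − 72.0| / 4.2 = 0.6667
For power 0.75 need Φ(δ − z_{0.05}) = 0.75, so δ = z_{0.05} + z_{0.25} = 1.645 + 0.674 = 2.319.
δ = d·√n ⇒ n = (δ/d)² = (2.319 / 0.6667)² = 12.10.
Round up to the next whole unit.

n = 13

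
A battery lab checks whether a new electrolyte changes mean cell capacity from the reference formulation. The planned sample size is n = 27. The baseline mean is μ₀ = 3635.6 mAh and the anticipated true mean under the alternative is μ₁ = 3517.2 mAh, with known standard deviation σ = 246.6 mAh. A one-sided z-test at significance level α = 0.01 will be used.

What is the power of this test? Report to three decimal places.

Standardized effect: d = |μ₁ − μ₀| / σ = |3517.2 − 3635.6| / 246.6 = 0.4801
Noncentrality parameter: δ = d·√n = 0.4801 × √27 = 2.4948
Critical value for a one-sided test at α = 0.01: z_α = 2.326.
Power = P(Z > 2.326 − δ) = Φ(0.168) = 0.5669.

Power ≈ 0.567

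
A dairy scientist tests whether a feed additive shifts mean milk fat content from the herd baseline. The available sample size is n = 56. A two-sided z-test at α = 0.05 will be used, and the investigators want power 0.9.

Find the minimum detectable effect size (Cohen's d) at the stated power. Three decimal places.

Required noncentrality: δ = z_{0.025} + z_{0.10} = 1.960 + 1.282 = 3.242.
(Lower-tail contribution to power is negligible for δ > 0.)
δ = d·√n ⇒ d = δ/√n = 3.242/√56 = 0.4332.

d ≈ 0.433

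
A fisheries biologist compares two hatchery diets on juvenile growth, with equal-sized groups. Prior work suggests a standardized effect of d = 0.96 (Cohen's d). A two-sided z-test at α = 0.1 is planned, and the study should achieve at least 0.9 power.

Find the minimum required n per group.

Set Φ(δ − 1.645) = 0.9; then δ − 1.645 = Φ⁻¹(0.9) = 1.282, giving δ = 2.926.
(Ignoring the negligible lower-tail rejection probability gives the usual closed-form inversion.)
δ = d·√(n/2) ⇒ n = 2(δ/d)² = 2 × (2.926 / 0.96)² = 18.58.
Rounding up, n = 19 per group.

n = 19 per group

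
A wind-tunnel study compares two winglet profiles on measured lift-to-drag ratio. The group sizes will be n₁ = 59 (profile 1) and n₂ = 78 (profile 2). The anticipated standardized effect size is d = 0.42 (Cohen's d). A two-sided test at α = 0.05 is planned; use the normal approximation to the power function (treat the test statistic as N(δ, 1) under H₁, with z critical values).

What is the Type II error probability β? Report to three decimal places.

Noncentrality parameter: δ = d / √(1/n₁ + 1/n₂) = 0.42 / √(1/59 + 1/78) = 2.4342
Critical value for a two-sided test at α = 0.05: z_{α/2} = 1.960.
Power = Φ(δ − 1.960) + Φ(−δ − 1.960) = Φ(0.474) + Φ(-4.394) = 0.6823 + 0.0000 = 0.6824.
Type II error: β = 1 − power = 1 − 0.6824 = 0.3176.

β ≈ 0.318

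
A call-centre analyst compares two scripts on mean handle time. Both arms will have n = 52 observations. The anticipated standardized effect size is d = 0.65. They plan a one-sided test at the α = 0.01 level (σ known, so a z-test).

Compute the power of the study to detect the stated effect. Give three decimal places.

Noncentrality parameter: δ = d·√(n/2) = 0.65 × √(52/2) = 3.3144
One-sided α = 0.01 → critical value z_{0.01} = 2.326.
Power = Φ(δ − 2.326) = Φ(0.988) = 0.8384.

Power ≈ 0.838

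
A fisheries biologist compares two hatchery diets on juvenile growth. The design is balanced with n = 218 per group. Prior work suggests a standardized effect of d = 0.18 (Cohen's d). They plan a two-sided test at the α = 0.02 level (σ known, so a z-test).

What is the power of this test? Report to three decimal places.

Power ≈ 0.327

Noncentrality parameter: δ = d·√(n/2) = 0.18 × √(218/2) = 1.8793
Two-sided α = 0.02 → critical value z_{0.01} = 2.326.
Power = Φ(δ − 2.326) + Φ(−δ − 2.326) = Φ(-0.447) + Φ(-4.206) = 0.3274 + 0.0000 = 0.3274.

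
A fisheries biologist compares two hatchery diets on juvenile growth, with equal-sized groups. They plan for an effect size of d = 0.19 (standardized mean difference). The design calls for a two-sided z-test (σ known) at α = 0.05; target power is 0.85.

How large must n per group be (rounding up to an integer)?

For power 0.85 need Φ(δ − z_{0.025}) = 0.85, so δ = z_{0.025} + z_{0.15} = 1.960 + 1.036 = 2.996.
(Ignoring the negligible lower-tail rejection probability gives the usual closed-form inversion.)
δ = d·√(n/2) ⇒ n = 2(δ/d)² = 2 × (2.996 / 0.19)² = 497.42.
Round up to the next whole unit.

n = 498 per group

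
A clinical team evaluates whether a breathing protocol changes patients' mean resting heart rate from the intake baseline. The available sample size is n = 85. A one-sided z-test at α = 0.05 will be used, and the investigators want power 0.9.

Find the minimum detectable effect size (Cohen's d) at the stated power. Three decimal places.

d ≈ 0.317

Need Φ(δ − 1.645) = 0.9, so δ = 1.645 + 1.282 = 2.926.
δ = d·√n ⇒ d = δ/√n = 2.926/√85 = 0.3174.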